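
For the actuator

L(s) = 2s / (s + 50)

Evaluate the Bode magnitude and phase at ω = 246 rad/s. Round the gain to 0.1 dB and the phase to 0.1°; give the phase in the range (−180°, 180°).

5.8 dB, 11.5°

At s = jω = j246:
zero at origin: s = j246 → |·| = 246, ∠ = 90.00°
pole (s+50): 50 + j246 → |·| = √(50²+246²) = √63016 ≈ 251.03, ∠ = arctan(246/50) ≈ 78.51°
|L| = 2 · 246 / 251.03 ≈ 1.9599
Gain = 20 log₁₀(1.9599) ≈ 5.84 dB
∠L = 90.00° − 78.51° = 11.49°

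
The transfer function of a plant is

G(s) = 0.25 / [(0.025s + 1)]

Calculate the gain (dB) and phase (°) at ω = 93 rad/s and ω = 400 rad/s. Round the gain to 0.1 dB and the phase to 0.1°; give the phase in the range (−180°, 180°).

At ω = 93 rad/s:
pole (1 + j93·0.025) = 1 + j2.325 → |·| ≈ 2.5309, ∠ ≈ 66.73°
|G| = 0.25 · 1 / (2.5309) ≈ 0.098779
Gain = 20 log₁₀(0.098779) ≈ -20.11 dB
∠G = (0°) − (66.73°) = -66.73°

At ω = 400 rad/s:
pole (1 + j400·0.025) = 1 + j10 → |·| ≈ 10.05, ∠ ≈ 84.29°
|G| = 0.25 · 1 / (10.05) ≈ 0.024876
Gain = 20 log₁₀(0.024876) ≈ -32.08 dB
∠G = (0°) − (84.29°) = -84.29°

ω = 93: -20.1 dB, -66.7°; ω = 400: -32.1 dB, -84.3°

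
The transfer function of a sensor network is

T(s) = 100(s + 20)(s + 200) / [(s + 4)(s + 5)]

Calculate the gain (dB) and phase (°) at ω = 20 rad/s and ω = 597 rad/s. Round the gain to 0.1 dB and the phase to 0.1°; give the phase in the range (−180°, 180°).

At s = jω = j20:
zero (s+20): 20 + j20 → |·| = √(20²+20²) = √800 ≈ 28.284, ∠ = arctan(20/20) ≈ 45.00°
zero (s+200): 200 + j20 → |·| = √(200²+20²) = √40400 ≈ 201, ∠ = arctan(20/200) ≈ 5.71°
pole (s+4): 4 + j20 → |·| = √(4²+20²) = √416 ≈ 20.396, ∠ = arctan(20/4) ≈ 78.69°
pole (s+5): 5 + j20 → |·| = √(5²+20²) = √425 ≈ 20.616, ∠ = arctan(20/5) ≈ 75.96°
|T| = 100 · 5685.1 / 420.48 ≈ 1352.1
Gain = 20 log₁₀(1352.1) ≈ 62.62 dB
∠T = 50.71° − 154.65° = -103.94°

At s = jω = j597:
zero (s+20): 20 + j597 → |·| = √(20²+597²) = √356809 ≈ 597.33, ∠ = arctan(597/20) ≈ 88.08°
zero (s+200): 200 + j597 → |·| = √(200²+597²) = √396409 ≈ 629.61, ∠ = arctan(597/200) ≈ 71.48°
pole (s+4): 4 + j597 → |·| = √(4²+597²) = √356425 ≈ 597.01, ∠ = arctan(597/4) ≈ 89.62°
pole (s+5): 5 + j597 → |·| = √(5²+597²) = √356434 ≈ 597.02, ∠ = arctan(597/5) ≈ 89.52°
|T| = 100 · 3.7608e+05 / 3.5643e+05 ≈ 105.51
Gain = 20 log₁₀(105.51) ≈ 40.47 dB
∠T = 159.56° − 179.14° = -19.58°

ω = 20: 62.6 dB, -103.9°; ω = 597: 40.5 dB, -19.6°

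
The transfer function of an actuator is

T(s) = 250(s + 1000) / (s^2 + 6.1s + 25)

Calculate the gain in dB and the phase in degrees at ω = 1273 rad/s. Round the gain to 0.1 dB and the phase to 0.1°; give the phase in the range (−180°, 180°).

At s = jω = j1273:
zero (s+1000): 1000 + j1273 → |·| = √(1000²+1273²) = √2620529 ≈ 1618.8, ∠ = arctan(1273/1000) ≈ 51.85°
quadratic: (j1273)² + 6.1·j1273 + 25 = -1620504 + j7765.3 → |·| ≈ 1.6205e+06, ∠ ≈ 179.73°
|T| = 250 · 1618.8 / 1.6205e+06 ≈ 0.24974
Gain = 20 log₁₀(0.24974) ≈ -12.05 dB
∠T = 51.85° − 179.73° = -127.88°

-12.1 dB, -127.9°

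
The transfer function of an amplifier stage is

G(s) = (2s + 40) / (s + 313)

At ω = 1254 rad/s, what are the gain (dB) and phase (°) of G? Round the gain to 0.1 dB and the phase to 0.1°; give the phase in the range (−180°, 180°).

5.8 dB, 13.1°

Substitute s = j1254:
Numerator: 2(j1254) + 40 = 40 + j2508
Denominator: (j1254) + 313 = 313 + j1254
|N| = √(40² + 2508²) ≈ 2508.3, ∠N ≈ 89.09°
|D| = √(313² + 1254²) ≈ 1292.5, ∠D ≈ 75.99°
|G| = 2508.3 / 1292.5 ≈ 1.9407
Gain = 20 log₁₀(1.9407) ≈ 5.76 dB
∠G = 89.09° − 75.99° = 13.10°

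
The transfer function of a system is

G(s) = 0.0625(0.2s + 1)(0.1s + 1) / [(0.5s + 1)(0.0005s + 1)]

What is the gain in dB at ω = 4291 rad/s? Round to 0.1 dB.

13.1 dB

At ω = 4291 rad/s:
zero (1 + j4291·0.2) = 1 + j858.2 → |·| ≈ 858.2, ∠ ≈ 89.93°
zero (1 + j4291·0.1) = 1 + j429.1 → |·| ≈ 429.1, ∠ ≈ 89.87°
pole (1 + j4291·0.5) = 1 + j2145.5 → |·| ≈ 2145.5, ∠ ≈ 89.97°
pole (1 + j4291·0.0005) = 1 + j2.1455 → |·| ≈ 2.3671, ∠ ≈ 65.01°
|G| = 0.0625 · 858.2 · 429.1 / (2145.5 · 2.3671) ≈ 4.5319
Gain = 20 log₁₀(4.5319) ≈ 13.13 dB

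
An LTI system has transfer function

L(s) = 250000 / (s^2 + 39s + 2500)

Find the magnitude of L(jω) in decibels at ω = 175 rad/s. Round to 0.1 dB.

18.7 dB

At s = jω = j175:
quadratic: (j175)² + 39·j175 + 2500 = -28125 + j6825 → |·| ≈ 28941, ∠ ≈ 166.36°
|L| = 250000 / 28941 ≈ 8.6383
Gain = 20 log₁₀(8.6383) ≈ 18.73 dB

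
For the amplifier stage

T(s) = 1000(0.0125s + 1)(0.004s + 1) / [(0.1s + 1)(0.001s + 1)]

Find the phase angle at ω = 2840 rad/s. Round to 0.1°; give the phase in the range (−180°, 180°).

13.0°

At ω = 2840 rad/s:
zero (1 + j2840·0.0125) = 1 + j35.5 → |·| ≈ 35.514, ∠ ≈ 88.39°
zero (1 + j2840·0.004) = 1 + j11.36 → |·| ≈ 11.404, ∠ ≈ 84.97°
pole (1 + j2840·0.1) = 1 + j284 → |·| ≈ 284, ∠ ≈ 89.80°
pole (1 + j2840·0.001) = 1 + j2.84 → |·| ≈ 3.0109, ∠ ≈ 70.60°
∠T = (88.39° + 84.97°) − (89.80° + 70.60°) = 12.96°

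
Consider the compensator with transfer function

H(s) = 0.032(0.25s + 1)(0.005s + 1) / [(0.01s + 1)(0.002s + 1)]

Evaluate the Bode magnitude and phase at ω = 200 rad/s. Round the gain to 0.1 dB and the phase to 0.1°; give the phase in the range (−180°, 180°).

At ω = 200 rad/s:
zero (1 + j200·0.25) = 1 + j50 → |·| ≈ 50.01, ∠ ≈ 88.85°
zero (1 + j200·0.005) = 1 + j1 → |·| ≈ 1.4142, ∠ ≈ 45.00°
pole (1 + j200·0.01) = 1 + j2 → |·| ≈ 2.2361, ∠ ≈ 63.43°
pole (1 + j200·0.002) = 1 + j0.4 → |·| ≈ 1.077, ∠ ≈ 21.80°
|H| = 0.032 · 50.01 · 1.4142 / (2.2361 · 1.077) ≈ 0.93975
Gain = 20 log₁₀(0.93975) ≈ -0.54 dB
∠H = (88.85° + 45.00°) − (63.43° + 21.80°) = 48.62°

-0.5 dB, 48.6°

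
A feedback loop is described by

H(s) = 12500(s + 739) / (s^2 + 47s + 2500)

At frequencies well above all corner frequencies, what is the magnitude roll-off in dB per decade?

Each pole contributes −20 dB/decade at high frequency; each zero contributes +20 dB/decade.
Net: 1 zero(s) − 2 pole(s) → -20 dB/decade.

-20 dB/decade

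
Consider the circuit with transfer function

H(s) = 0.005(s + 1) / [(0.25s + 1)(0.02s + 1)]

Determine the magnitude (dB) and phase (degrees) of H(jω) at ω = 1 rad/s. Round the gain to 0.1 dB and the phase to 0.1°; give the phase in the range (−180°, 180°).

At ω = 1 rad/s:
zero (1 + j1·1) = 1 + j1 → |·| ≈ 1.4142, ∠ ≈ 45.00°
pole (1 + j1·0.25) = 1 + j0.25 → |·| ≈ 1.0308, ∠ ≈ 14.04°
pole (1 + j1·0.02) = 1 + j0.02 → |·| ≈ 1.0002, ∠ ≈ 1.15°
|H| = 0.005 · 1.4142 / (1.0308 · 1.0002) ≈ 0.0068583
Gain = 20 log₁₀(0.0068583) ≈ -43.28 dB
∠H = (45.00°) − (14.04° + 1.15°) = 29.81°

-43.3 dB, 29.8°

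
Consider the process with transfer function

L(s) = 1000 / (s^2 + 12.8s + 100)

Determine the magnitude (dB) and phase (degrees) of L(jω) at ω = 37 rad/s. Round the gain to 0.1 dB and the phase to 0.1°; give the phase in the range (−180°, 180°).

-2.6 dB, -159.5°

At s = jω = j37:
quadratic: (j37)² + 12.8·j37 + 100 = -1269 + j473.6 → |·| ≈ 1354.5, ∠ ≈ 159.53°
|L| = 1000 / 1354.5 ≈ 0.73828
Gain = 20 log₁₀(0.73828) ≈ -2.64 dB
∠L = 0.00° − 159.53° = -159.53°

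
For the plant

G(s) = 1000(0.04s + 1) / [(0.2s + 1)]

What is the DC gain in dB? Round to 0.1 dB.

G(0) = 1000 · 1 / 1 = 1000
20 log₁₀(1000) ≈ 60.00 dB

60.0 dB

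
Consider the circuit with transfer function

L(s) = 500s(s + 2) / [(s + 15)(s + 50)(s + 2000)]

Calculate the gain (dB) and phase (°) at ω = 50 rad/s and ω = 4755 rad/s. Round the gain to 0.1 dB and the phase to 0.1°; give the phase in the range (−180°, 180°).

ω = 50: -15.4 dB, 58.0°; ω = 4755: -20.3 dB, -66.4°

At s = jω = j50:
zero (s+2): 2 + j50 → |·| = √(2²+50²) = √2504 ≈ 50.04, ∠ = arctan(50/2) ≈ 87.71°
zero at origin: s = j50 → |·| = 50, ∠ = 90.00°
pole (s+15): 15 + j50 → |·| = √(15²+50²) = √2725 ≈ 52.202, ∠ = arctan(50/15) ≈ 73.30°
pole (s+50): 50 + j50 → |·| = √(50²+50²) = √5000 ≈ 70.711, ∠ = arctan(50/50) ≈ 45.00°
pole (s+2000): 2000 + j50 → |·| = √(2000²+50²) = √4002500 ≈ 2000.6, ∠ = arctan(50/2000) ≈ 1.43°
|L| = 500 · 2502 / 7.3847e+06 ≈ 0.1694
Gain = 20 log₁₀(0.1694) ≈ -15.42 dB
∠L = 177.71° − 119.73° = 57.98°

At s = jω = j4755:
zero (s+2): 2 + j4755 → |·| = √(2²+4755²) = √22610029 ≈ 4755, ∠ = arctan(4755/2) ≈ 89.98°
zero at origin: s = j4755 → |·| = 4755, ∠ = 90.00°
pole (s+15): 15 + j4755 → |·| = √(15²+4755²) = √22610250 ≈ 4755, ∠ = arctan(4755/15) ≈ 89.82°
pole (s+50): 50 + j4755 → |·| = √(50²+4755²) = √22612525 ≈ 4755.3, ∠ = arctan(4755/50) ≈ 89.40°
pole (s+2000): 2000 + j4755 → |·| = √(2000²+4755²) = √26610025 ≈ 5158.5, ∠ = arctan(4755/2000) ≈ 67.19°
|L| = 500 · 2.261e+07 / 1.1664e+11 ≈ 0.096922
Gain = 20 log₁₀(0.096922) ≈ -20.27 dB
∠L = 179.98° − 246.41° = -66.43°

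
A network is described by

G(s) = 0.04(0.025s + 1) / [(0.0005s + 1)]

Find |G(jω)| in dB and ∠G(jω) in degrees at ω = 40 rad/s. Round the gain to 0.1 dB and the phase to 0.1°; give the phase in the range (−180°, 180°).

At ω = 40 rad/s:
zero (1 + j40·0.025) = 1 + j1 → |·| ≈ 1.4142, ∠ ≈ 45.00°
pole (1 + j40·0.0005) = 1 + j0.02 → |·| ≈ 1.0002, ∠ ≈ 1.15°
|G| = 0.04 · 1.4142 / (1.0002) ≈ 0.056557
Gain = 20 log₁₀(0.056557) ≈ -24.95 dB
∠G = (45.00°) − (1.15°) = 43.85°

-25.0 dB, 43.9°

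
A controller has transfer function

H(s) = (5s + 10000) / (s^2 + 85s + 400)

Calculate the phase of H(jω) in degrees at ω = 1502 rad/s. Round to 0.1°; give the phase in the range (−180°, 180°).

Substitute s = j1502:
Numerator: 5(j1502) + 10000 = 10000 + j7510
Denominator: (j1502)^2 + 85(j1502) + 400 = -2255604 + j127670
|N| = √(10000² + 7510²) ≈ 12506, ∠N ≈ 36.91°
|D| = √(2255604² + 127670²) ≈ 2.2592e+06, ∠D ≈ 176.76°
∠H = 36.91° − 176.76° = -139.85°

-139.9°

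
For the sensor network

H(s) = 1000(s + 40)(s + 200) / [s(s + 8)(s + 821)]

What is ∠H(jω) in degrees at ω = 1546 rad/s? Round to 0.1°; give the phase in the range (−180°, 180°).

At s = jω = j1546:
zero (s+40): 40 + j1546 → |·| = √(40²+1546²) = √2391716 ≈ 1546.5, ∠ = arctan(1546/40) ≈ 88.52°
zero (s+200): 200 + j1546 → |·| = √(200²+1546²) = √2430116 ≈ 1558.9, ∠ = arctan(1546/200) ≈ 82.63°
pole (s+8): 8 + j1546 → |·| = √(8²+1546²) = √2390180 ≈ 1546, ∠ = arctan(1546/8) ≈ 89.70°
pole (s+821): 821 + j1546 → |·| = √(821²+1546²) = √3064157 ≈ 1750.5, ∠ = arctan(1546/821) ≈ 62.03°
pole at origin: |s| = 1546, ∠ = 90.00° (in denominator)
∠H = 171.15° − 241.73° = -70.58°

-70.6°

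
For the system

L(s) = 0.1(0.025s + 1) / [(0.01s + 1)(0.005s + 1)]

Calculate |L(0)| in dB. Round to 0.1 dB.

L(0) = 0.1 · 1 / 1 = 0.1
20 log₁₀(0.1) ≈ -20.00 dB

-20.0 dB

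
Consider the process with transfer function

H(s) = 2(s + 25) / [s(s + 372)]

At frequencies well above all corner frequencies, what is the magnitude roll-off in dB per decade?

-20 dB/decade

Each pole contributes −20 dB/decade at high frequency; each zero contributes +20 dB/decade.
Net: 1 zero(s) − 2 pole(s) → -20 dB/decade.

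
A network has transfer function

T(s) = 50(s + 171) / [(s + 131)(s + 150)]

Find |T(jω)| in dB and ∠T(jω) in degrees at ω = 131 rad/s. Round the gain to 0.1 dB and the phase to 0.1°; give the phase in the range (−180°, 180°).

At s = jω = j131:
zero (s+171): 171 + j131 → |·| = √(171²+131²) = √46402 ≈ 215.41, ∠ = arctan(131/171) ≈ 37.46°
pole (s+131): 131 + j131 → |·| = √(131²+131²) = √34322 ≈ 185.26, ∠ = arctan(131/131) ≈ 45.00°
pole (s+150): 150 + j131 → |·| = √(150²+131²) = √39661 ≈ 199.15, ∠ = arctan(131/150) ≈ 41.13°
|T| = 50 · 215.41 / 36895 ≈ 0.29192
Gain = 20 log₁₀(0.29192) ≈ -10.69 dB
∠T = 37.46° − 86.13° = -48.67°

-10.7 dB, -48.7°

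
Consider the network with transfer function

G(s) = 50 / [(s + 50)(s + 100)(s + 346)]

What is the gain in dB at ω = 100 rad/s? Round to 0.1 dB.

At s = jω = j100:
pole (s+50): 50 + j100 → |·| = √(50²+100²) = √12500 ≈ 111.8, ∠ = arctan(100/50) ≈ 63.43°
pole (s+100): 100 + j100 → |·| = √(100²+100²) = √20000 ≈ 141.42, ∠ = arctan(100/100) ≈ 45.00°
pole (s+346): 346 + j100 → |·| = √(346²+100²) = √129716 ≈ 360.16, ∠ = arctan(100/346) ≈ 16.12°
|G| = 50 / 5.6944e+06 ≈ 8.7806e-06
Gain = 20 log₁₀(8.7806e-06) ≈ -101.13 dB

-101.1 dB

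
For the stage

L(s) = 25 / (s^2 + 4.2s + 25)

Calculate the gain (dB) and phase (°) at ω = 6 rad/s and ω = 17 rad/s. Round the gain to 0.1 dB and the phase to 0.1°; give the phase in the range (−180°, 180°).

At s = jω = j6:
quadratic: (j6)² + 4.2·j6 + 25 = -11 + j25.2 → |·| ≈ 27.496, ∠ ≈ 113.58°
|L| = 25 / 27.496 ≈ 0.90922
Gain = 20 log₁₀(0.90922) ≈ -0.83 dB
∠L = 0.00° − 113.58° = -113.58°

At s = jω = j17:
quadratic: (j17)² + 4.2·j17 + 25 = -264 + j71.4 → |·| ≈ 273.48, ∠ ≈ 164.87°
|L| = 25 / 273.48 ≈ 0.091414
Gain = 20 log₁₀(0.091414) ≈ -20.78 dB
∠L = 0.00° − 164.87° = -164.87°

ω = 6: -0.8 dB, -113.6°; ω = 17: -20.8 dB, -164.9°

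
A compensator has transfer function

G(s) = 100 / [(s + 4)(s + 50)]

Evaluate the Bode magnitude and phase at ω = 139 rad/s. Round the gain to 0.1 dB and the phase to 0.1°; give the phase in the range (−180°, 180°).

-46.3 dB, -158.6°

At s = jω = j139:
pole (s+4): 4 + j139 → |·| = √(4²+139²) = √19337 ≈ 139.06, ∠ = arctan(139/4) ≈ 88.35°
pole (s+50): 50 + j139 → |·| = √(50²+139²) = √21821 ≈ 147.72, ∠ = arctan(139/50) ≈ 70.22°
|G| = 100 / 20542 ≈ 0.0048681
Gain = 20 log₁₀(0.0048681) ≈ -46.25 dB
∠G = 0.00° − 158.57° = -158.57°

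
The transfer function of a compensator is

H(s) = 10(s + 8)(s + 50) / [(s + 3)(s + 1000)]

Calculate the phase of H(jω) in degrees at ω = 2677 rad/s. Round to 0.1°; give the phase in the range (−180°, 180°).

At s = jω = j2677:
zero (s+8): 8 + j2677 → |·| = √(8²+2677²) = √7166393 ≈ 2677, ∠ = arctan(2677/8) ≈ 89.83°
zero (s+50): 50 + j2677 → |·| = √(50²+2677²) = √7168829 ≈ 2677.5, ∠ = arctan(2677/50) ≈ 88.93°
pole (s+3): 3 + j2677 → |·| = √(3²+2677²) = √7166338 ≈ 2677, ∠ = arctan(2677/3) ≈ 89.94°
pole (s+1000): 1000 + j2677 → |·| = √(1000²+2677²) = √8166329 ≈ 2857.7, ∠ = arctan(2677/1000) ≈ 69.52°
∠H = 178.76° − 159.46° = 19.30°

19.3°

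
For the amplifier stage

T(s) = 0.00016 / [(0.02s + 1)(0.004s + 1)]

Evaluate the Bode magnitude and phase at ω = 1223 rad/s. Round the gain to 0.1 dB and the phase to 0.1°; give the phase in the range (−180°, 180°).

At ω = 1223 rad/s:
pole (1 + j1223·0.02) = 1 + j24.46 → |·| ≈ 24.48, ∠ ≈ 87.66°
pole (1 + j1223·0.004) = 1 + j4.892 → |·| ≈ 4.9932, ∠ ≈ 78.45°
|T| = 0.00016 · 1 / (24.48 · 4.9932) ≈ 1.309e-06
Gain = 20 log₁₀(1.309e-06) ≈ -117.66 dB
∠T = (0°) − (87.66° + 78.45°) = -166.11°

-117.7 dB, -166.1°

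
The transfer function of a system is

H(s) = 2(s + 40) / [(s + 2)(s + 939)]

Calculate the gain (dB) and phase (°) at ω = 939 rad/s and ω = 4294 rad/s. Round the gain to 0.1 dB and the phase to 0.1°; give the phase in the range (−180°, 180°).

ω = 939: -56.4 dB, -47.3°; ω = 4294: -66.8 dB, -78.2°

At s = jω = j939:
zero (s+40): 40 + j939 → |·| = √(40²+939²) = √883321 ≈ 939.85, ∠ = arctan(939/40) ≈ 87.56°
pole (s+2): 2 + j939 → |·| = √(2²+939²) = √881725 ≈ 939, ∠ = arctan(939/2) ≈ 89.88°
pole (s+939): 939 + j939 → |·| = √(939²+939²) = √1763442 ≈ 1327.9, ∠ = arctan(939/939) ≈ 45.00°
|H| = 2 · 939.85 / 1.2469e+06 ≈ 0.0015075
Gain = 20 log₁₀(0.0015075) ≈ -56.43 dB
∠H = 87.56° − 134.88° = -47.32°

At s = jω = j4294:
zero (s+40): 40 + j4294 → |·| = √(40²+4294²) = √18440036 ≈ 4294.2, ∠ = arctan(4294/40) ≈ 89.47°
pole (s+2): 2 + j4294 → |·| = √(2²+4294²) = √18438440 ≈ 4294, ∠ = arctan(4294/2) ≈ 89.97°
pole (s+939): 939 + j4294 → |·| = √(939²+4294²) = √19320157 ≈ 4395.5, ∠ = arctan(4294/939) ≈ 77.66°
|H| = 2 · 4294.2 / 1.8874e+07 ≈ 0.00045504
Gain = 20 log₁₀(0.00045504) ≈ -66.84 dB
∠H = 89.47° − 167.63° = -78.16°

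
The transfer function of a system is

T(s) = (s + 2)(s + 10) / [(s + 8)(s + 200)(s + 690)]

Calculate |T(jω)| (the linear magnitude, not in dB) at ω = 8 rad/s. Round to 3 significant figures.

6.76e-05

At s = jω = j8:
zero (s+2): 2 + j8 → |·| = √(2²+8²) = √68 ≈ 8.2462, ∠ = arctan(8/2) ≈ 75.96°
zero (s+10): 10 + j8 → |·| = √(10²+8²) = √164 ≈ 12.806, ∠ = arctan(8/10) ≈ 38.66°
pole (s+8): 8 + j8 → |·| = √(8²+8²) = √128 ≈ 11.314, ∠ = arctan(8/8) ≈ 45.00°
pole (s+200): 200 + j8 → |·| = √(200²+8²) = √40064 ≈ 200.16, ∠ = arctan(8/200) ≈ 2.29°
pole (s+690): 690 + j8 → |·| = √(690²+8²) = √476164 ≈ 690.05, ∠ = arctan(8/690) ≈ 0.66°
|T| = 1 · 105.6 / 1.5627e+06 ≈ 6.7575e-05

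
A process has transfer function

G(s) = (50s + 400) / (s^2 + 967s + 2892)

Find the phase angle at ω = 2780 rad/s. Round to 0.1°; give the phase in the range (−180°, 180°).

-71.0°

Substitute s = j2780:
Numerator: 50(j2780) + 400 = 400 + j139000
Denominator: (j2780)^2 + 967(j2780) + 2892 = -7725508 + j2688260
|N| = √(400² + 139000²) ≈ 1.39e+05, ∠N ≈ 89.84°
|D| = √(7725508² + 2688260²) ≈ 8.1799e+06, ∠D ≈ 160.81°
∠G = 89.84° − 160.81° = -70.97°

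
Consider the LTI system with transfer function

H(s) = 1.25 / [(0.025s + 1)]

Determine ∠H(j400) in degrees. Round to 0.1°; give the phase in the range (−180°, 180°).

-84.3°

At ω = 400 rad/s:
pole (1 + j400·0.025) = 1 + j10 → |·| ≈ 10.05, ∠ ≈ 84.29°
∠H = (0°) − (84.29°) = -84.29°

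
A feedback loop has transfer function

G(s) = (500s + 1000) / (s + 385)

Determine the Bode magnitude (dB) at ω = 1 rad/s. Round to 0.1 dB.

Substitute s = j1:
Numerator: 500(j1) + 1000 = 1000 + j500
Denominator: (j1) + 385 = 385 + j1
|N| = √(1000² + 500²) ≈ 1118, ∠N ≈ 26.57°
|D| = √(385² + 1²) ≈ 385, ∠D ≈ 0.15°
|G| = 1118 / 385 ≈ 2.9039
Gain = 20 log₁₀(2.9039) ≈ 9.26 dB

9.3 dB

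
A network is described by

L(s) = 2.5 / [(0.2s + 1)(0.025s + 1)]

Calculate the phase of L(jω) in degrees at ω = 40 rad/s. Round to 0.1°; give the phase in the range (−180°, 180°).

At ω = 40 rad/s:
pole (1 + j40·0.2) = 1 + j8 → |·| ≈ 8.0623, ∠ ≈ 82.87°
pole (1 + j40·0.025) = 1 + j1 → |·| ≈ 1.4142, ∠ ≈ 45.00°
∠L = (0°) − (82.87° + 45.00°) = -127.87°

-127.9°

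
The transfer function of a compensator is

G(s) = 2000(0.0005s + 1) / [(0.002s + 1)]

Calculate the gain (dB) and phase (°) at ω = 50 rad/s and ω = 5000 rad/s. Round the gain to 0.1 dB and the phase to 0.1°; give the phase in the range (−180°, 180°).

ω = 50: 66.0 dB, -4.3°; ω = 5000: 54.6 dB, -16.1°

At ω = 50 rad/s:
zero (1 + j50·0.0005) = 1 + j0.025 → |·| ≈ 1.0003, ∠ ≈ 1.43°
pole (1 + j50·0.002) = 1 + j0.1 → |·| ≈ 1.005, ∠ ≈ 5.71°
|G| = 2000 · 1.0003 / (1.005) ≈ 1990.6
Gain = 20 log₁₀(1990.6) ≈ 65.98 dB
∠G = (1.43°) − (5.71°) = -4.28°

At ω = 5000 rad/s:
zero (1 + j5000·0.0005) = 1 + j2.5 → |·| ≈ 2.6926, ∠ ≈ 68.20°
pole (1 + j5000·0.002) = 1 + j10 → |·| ≈ 10.05, ∠ ≈ 84.29°
|G| = 2000 · 2.6926 / (10.05) ≈ 535.84
Gain = 20 log₁₀(535.84) ≈ 54.58 dB
∠G = (68.20°) − (84.29°) = -16.09°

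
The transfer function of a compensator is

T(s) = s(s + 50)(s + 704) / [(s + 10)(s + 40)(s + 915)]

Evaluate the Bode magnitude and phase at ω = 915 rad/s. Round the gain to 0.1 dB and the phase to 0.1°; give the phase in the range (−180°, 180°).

At s = jω = j915:
zero (s+50): 50 + j915 → |·| = √(50²+915²) = √839725 ≈ 916.37, ∠ = arctan(915/50) ≈ 86.87°
zero (s+704): 704 + j915 → |·| = √(704²+915²) = √1332841 ≈ 1154.5, ∠ = arctan(915/704) ≈ 52.43°
zero at origin: s = j915 → |·| = 915, ∠ = 90.00°
pole (s+10): 10 + j915 → |·| = √(10²+915²) = √837325 ≈ 915.05, ∠ = arctan(915/10) ≈ 89.37°
pole (s+40): 40 + j915 → |·| = √(40²+915²) = √838825 ≈ 915.87, ∠ = arctan(915/40) ≈ 87.50°
pole (s+915): 915 + j915 → |·| = √(915²+915²) = √1674450 ≈ 1294, ∠ = arctan(915/915) ≈ 45.00°
|T| = 1 · 9.6802e+08 / 1.0845e+09 ≈ 0.8926
Gain = 20 log₁₀(0.8926) ≈ -0.99 dB
∠T = 229.30° − 221.87° = 7.43°

-1.0 dB, 7.4°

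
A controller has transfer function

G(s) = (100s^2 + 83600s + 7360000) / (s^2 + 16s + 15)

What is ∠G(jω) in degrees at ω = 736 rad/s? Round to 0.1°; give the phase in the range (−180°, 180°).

-51.5°

Substitute s = j736:
Numerator: 100(j736)^2 + 83600(j736) + 7360000 = -46809600 + j61529600
Denominator: (j736)^2 + 16(j736) + 15 = -541681 + j11776
|N| = √(46809600² + 61529600²) ≈ 7.7311e+07, ∠N ≈ 127.26°
|D| = √(541681² + 11776²) ≈ 5.4181e+05, ∠D ≈ 178.75°
∠G = 127.26° − 178.75° = -51.49°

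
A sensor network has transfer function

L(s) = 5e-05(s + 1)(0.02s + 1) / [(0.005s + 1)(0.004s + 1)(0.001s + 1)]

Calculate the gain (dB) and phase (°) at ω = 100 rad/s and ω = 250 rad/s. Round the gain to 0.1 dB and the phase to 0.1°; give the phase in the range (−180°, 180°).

ω = 100: -40.7 dB, 98.8°; ω = 250: -31.3 dB, 58.1°

At ω = 100 rad/s:
zero (1 + j100·1) = 1 + j100 → |·| ≈ 100, ∠ ≈ 89.43°
zero (1 + j100·0.02) = 1 + j2 → |·| ≈ 2.2361, ∠ ≈ 63.43°
pole (1 + j100·0.005) = 1 + j0.5 → |·| ≈ 1.118, ∠ ≈ 26.57°
pole (1 + j100·0.004) = 1 + j0.4 → |·| ≈ 1.077, ∠ ≈ 21.80°
pole (1 + j100·0.001) = 1 + j0.1 → |·| ≈ 1.005, ∠ ≈ 5.71°
|L| = 5e-05 · 100 · 2.2361 / (1.118 · 1.077 · 1.005) ≈ 0.0092393
Gain = 20 log₁₀(0.0092393) ≈ -40.69 dB
∠L = (89.43° + 63.43°) − (26.57° + 21.80° + 5.71°) = 98.78°

At ω = 250 rad/s:
zero (1 + j250·1) = 1 + j250 → |·| ≈ 250, ∠ ≈ 89.77°
zero (1 + j250·0.02) = 1 + j5 → |·| ≈ 5.099, ∠ ≈ 78.69°
pole (1 + j250·0.005) = 1 + j1.25 → |·| ≈ 1.6008, ∠ ≈ 51.34°
pole (1 + j250·0.004) = 1 + j1 → |·| ≈ 1.4142, ∠ ≈ 45.00°
pole (1 + j250·0.001) = 1 + j0.25 → |·| ≈ 1.0308, ∠ ≈ 14.04°
|L| = 5e-05 · 250 · 5.099 / (1.6008 · 1.4142 · 1.0308) ≈ 0.027313
Gain = 20 log₁₀(0.027313) ≈ -31.27 dB
∠L = (89.77° + 78.69°) − (51.34° + 45.00° + 14.04°) = 58.08°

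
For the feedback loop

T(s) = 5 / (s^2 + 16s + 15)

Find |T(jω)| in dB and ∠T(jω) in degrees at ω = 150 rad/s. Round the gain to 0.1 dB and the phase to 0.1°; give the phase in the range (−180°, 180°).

Substitute s = j150:
Numerator: 5 = 5 + j0
Denominator: (j150)^2 + 16(j150) + 15 = -22485 + j2400
|N| = √(5² + 0²) ≈ 5, ∠N ≈ 0.00°
|D| = √(22485² + 2400²) ≈ 22613, ∠D ≈ 173.91°
|T| = 5 / 22613 ≈ 0.00022111
Gain = 20 log₁₀(0.00022111) ≈ -73.11 dB
∠T = 0.00° − 173.91° = -173.91°

-73.1 dB, -173.9°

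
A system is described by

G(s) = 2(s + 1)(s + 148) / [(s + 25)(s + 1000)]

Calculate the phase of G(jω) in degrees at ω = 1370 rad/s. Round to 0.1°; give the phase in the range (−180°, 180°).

At s = jω = j1370:
zero (s+1): 1 + j1370 → |·| = √(1²+1370²) = √1876901 ≈ 1370, ∠ = arctan(1370/1) ≈ 89.96°
zero (s+148): 148 + j1370 → |·| = √(148²+1370²) = √1898804 ≈ 1378, ∠ = arctan(1370/148) ≈ 83.83°
pole (s+25): 25 + j1370 → |·| = √(25²+1370²) = √1877525 ≈ 1370.2, ∠ = arctan(1370/25) ≈ 88.95°
pole (s+1000): 1000 + j1370 → |·| = √(1000²+1370²) = √2876900 ≈ 1696.1, ∠ = arctan(1370/1000) ≈ 53.87°
∠G = 173.79° − 142.82° = 30.97°

31.0°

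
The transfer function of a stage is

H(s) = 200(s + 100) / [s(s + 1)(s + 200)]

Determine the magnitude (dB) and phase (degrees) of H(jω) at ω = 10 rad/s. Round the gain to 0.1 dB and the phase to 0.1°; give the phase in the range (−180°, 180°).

At s = jω = j10:
zero (s+100): 100 + j10 → |·| = √(100²+10²) = √10100 ≈ 100.5, ∠ = arctan(10/100) ≈ 5.71°
pole (s+1): 1 + j10 → |·| = √(1²+10²) = √101 ≈ 10.05, ∠ = arctan(10/1) ≈ 84.29°
pole (s+200): 200 + j10 → |·| = √(200²+10²) = √40100 ≈ 200.25, ∠ = arctan(10/200) ≈ 2.86°
pole at origin: |s| = 10, ∠ = 90.00° (in denominator)
|H| = 200 · 100.5 / 20125 ≈ 0.99876
Gain = 20 log₁₀(0.99876) ≈ -0.01 dB
∠H = 5.71° − 177.15° = -171.44°

-0.0 dB, -171.4°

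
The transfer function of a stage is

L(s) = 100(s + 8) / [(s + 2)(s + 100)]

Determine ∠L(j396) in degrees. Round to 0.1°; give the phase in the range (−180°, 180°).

-76.7°

At s = jω = j396:
zero (s+8): 8 + j396 → |·| = √(8²+396²) = √156880 ≈ 396.08, ∠ = arctan(396/8) ≈ 88.84°
pole (s+2): 2 + j396 → |·| = √(2²+396²) = √156820 ≈ 396.01, ∠ = arctan(396/2) ≈ 89.71°
pole (s+100): 100 + j396 → |·| = √(100²+396²) = √166816 ≈ 408.43, ∠ = arctan(396/100) ≈ 75.83°
∠L = 88.84° − 165.54° = -76.70°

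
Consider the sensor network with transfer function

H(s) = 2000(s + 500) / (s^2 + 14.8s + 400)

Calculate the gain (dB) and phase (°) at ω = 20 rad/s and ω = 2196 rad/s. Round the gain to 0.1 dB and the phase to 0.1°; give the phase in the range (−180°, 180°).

ω = 20: 70.6 dB, -87.7°; ω = 2196: -0.6 dB, -102.4°

At s = jω = j20:
zero (s+500): 500 + j20 → |·| = √(500²+20²) = √250400 ≈ 500.4, ∠ = arctan(20/500) ≈ 2.29°
quadratic: (j20)² + 14.8·j20 + 400 = 0 + j296 → |·| ≈ 296, ∠ ≈ 90.00°
|H| = 2000 · 500.4 / 296 ≈ 3381.1
Gain = 20 log₁₀(3381.1) ≈ 70.58 dB
∠H = 2.29° − 90.00° = -87.71°

At s = jω = j2196:
zero (s+500): 500 + j2196 → |·| = √(500²+2196²) = √5072416 ≈ 2252.2, ∠ = arctan(2196/500) ≈ 77.17°
quadratic: (j2196)² + 14.8·j2196 + 400 = -4822016 + j32500.8 → |·| ≈ 4.8221e+06, ∠ ≈ 179.61°
|H| = 2000 · 2252.2 / 4.8221e+06 ≈ 0.93412
Gain = 20 log₁₀(0.93412) ≈ -0.59 dB
∠H = 77.17° − 179.61° = -102.44°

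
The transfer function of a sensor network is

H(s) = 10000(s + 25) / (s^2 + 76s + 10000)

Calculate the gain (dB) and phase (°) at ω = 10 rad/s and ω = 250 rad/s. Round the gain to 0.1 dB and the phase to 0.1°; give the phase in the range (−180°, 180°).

At s = jω = j10:
zero (s+25): 25 + j10 → |·| = √(25²+10²) = √725 ≈ 26.926, ∠ = arctan(10/25) ≈ 21.80°
quadratic: (j10)² + 76·j10 + 10000 = 9900 + j760 → |·| ≈ 9929.1, ∠ ≈ 4.39°
|H| = 10000 · 26.926 / 9929.1 ≈ 27.118
Gain = 20 log₁₀(27.118) ≈ 28.67 dB
∠H = 21.80° − 4.39° = 17.41°

At s = jω = j250:
zero (s+25): 25 + j250 → |·| = √(25²+250²) = √63125 ≈ 251.25, ∠ = arctan(250/25) ≈ 84.29°
quadratic: (j250)² + 76·j250 + 10000 = -52500 + j19000 → |·| ≈ 55832, ∠ ≈ 160.10°
|H| = 10000 · 251.25 / 55832 ≈ 45.001
Gain = 20 log₁₀(45.001) ≈ 33.06 dB
∠H = 84.29° − 160.10° = -75.81°

ω = 10: 28.7 dB, 17.4°; ω = 250: 33.1 dB, -75.8°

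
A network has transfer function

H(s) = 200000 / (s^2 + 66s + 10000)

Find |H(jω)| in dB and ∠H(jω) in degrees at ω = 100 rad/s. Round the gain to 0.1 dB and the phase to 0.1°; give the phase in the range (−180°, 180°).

29.6 dB, -90.0°

At s = jω = j100:
quadratic: (j100)² + 66·j100 + 10000 = 0 + j6600 → |·| ≈ 6600, ∠ ≈ 90.00°
|H| = 200000 / 6600 ≈ 30.303
Gain = 20 log₁₀(30.303) ≈ 29.63 dB
∠H = 0.00° − 90.00° = -90.00°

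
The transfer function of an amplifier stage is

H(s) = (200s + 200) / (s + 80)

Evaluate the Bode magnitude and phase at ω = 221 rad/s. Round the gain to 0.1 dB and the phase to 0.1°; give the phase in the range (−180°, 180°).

45.5 dB, 19.6°

Substitute s = j221:
Numerator: 200(j221) + 200 = 200 + j44200
Denominator: (j221) + 80 = 80 + j221
|N| = √(200² + 44200²) ≈ 44200, ∠N ≈ 89.74°
|D| = √(80² + 221²) ≈ 235.03, ∠D ≈ 70.10°
|H| = 44200 / 235.03 ≈ 188.06
Gain = 20 log₁₀(188.06) ≈ 45.49 dB
∠H = 89.74° − 70.10° = 19.64°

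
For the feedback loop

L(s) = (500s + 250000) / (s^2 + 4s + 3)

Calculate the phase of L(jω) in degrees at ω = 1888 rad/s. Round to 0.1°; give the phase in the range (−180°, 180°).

-104.7°

Substitute s = j1888:
Numerator: 500(j1888) + 250000 = 250000 + j944000
Denominator: (j1888)^2 + 4(j1888) + 3 = -3564541 + j7552
|N| = √(250000² + 944000²) ≈ 9.7654e+05, ∠N ≈ 75.17°
|D| = √(3564541² + 7552²) ≈ 3.5645e+06, ∠D ≈ 179.88°
∠L = 75.17° − 179.88° = -104.71°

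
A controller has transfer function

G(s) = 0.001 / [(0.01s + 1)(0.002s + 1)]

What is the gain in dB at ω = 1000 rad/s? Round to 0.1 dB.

-87.0 dB

At ω = 1000 rad/s:
pole (1 + j1000·0.01) = 1 + j10 → |·| ≈ 10.05, ∠ ≈ 84.29°
pole (1 + j1000·0.002) = 1 + j2 → |·| ≈ 2.2361, ∠ ≈ 63.43°
|G| = 0.001 · 1 / (10.05 · 2.2361) ≈ 4.4498e-05
Gain = 20 log₁₀(4.4498e-05) ≈ -87.03 dB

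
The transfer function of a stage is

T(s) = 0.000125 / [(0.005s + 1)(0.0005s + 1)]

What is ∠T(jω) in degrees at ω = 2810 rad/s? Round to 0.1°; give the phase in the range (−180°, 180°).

At ω = 2810 rad/s:
pole (1 + j2810·0.005) = 1 + j14.05 → |·| ≈ 14.086, ∠ ≈ 85.93°
pole (1 + j2810·0.0005) = 1 + j1.405 → |·| ≈ 1.7245, ∠ ≈ 54.56°
∠T = (0°) − (85.93° + 54.56°) = -140.49°

-140.5°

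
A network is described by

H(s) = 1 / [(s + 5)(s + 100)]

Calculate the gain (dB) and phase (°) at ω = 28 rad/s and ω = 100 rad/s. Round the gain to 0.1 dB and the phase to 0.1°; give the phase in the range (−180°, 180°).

ω = 28: -69.4 dB, -95.5°; ω = 100: -83.0 dB, -132.1°

At s = jω = j28:
pole (s+5): 5 + j28 → |·| = √(5²+28²) = √809 ≈ 28.443, ∠ = arctan(28/5) ≈ 79.88°
pole (s+100): 100 + j28 → |·| = √(100²+28²) = √10784 ≈ 103.85, ∠ = arctan(28/100) ≈ 15.64°
|H| = 1 / 2953.8 ≈ 0.00033855
Gain = 20 log₁₀(0.00033855) ≈ -69.41 dB
∠H = 0.00° − 95.52° = -95.52°

At s = jω = j100:
pole (s+5): 5 + j100 → |·| = √(5²+100²) = √10025 ≈ 100.12, ∠ = arctan(100/5) ≈ 87.14°
pole (s+100): 100 + j100 → |·| = √(100²+100²) = √20000 ≈ 141.42, ∠ = arctan(100/100) ≈ 45.00°
|H| = 1 / 14159 ≈ 7.0626e-05
Gain = 20 log₁₀(7.0626e-05) ≈ -83.02 dB
∠H = 0.00° − 132.14° = -132.14°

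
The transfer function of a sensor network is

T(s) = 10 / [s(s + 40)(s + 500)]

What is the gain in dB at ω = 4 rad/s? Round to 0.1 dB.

-78.1 dB

At s = jω = j4:
pole (s+40): 40 + j4 → |·| = √(40²+4²) = √1616 ≈ 40.2, ∠ = arctan(4/40) ≈ 5.71°
pole (s+500): 500 + j4 → |·| = √(500²+4²) = √250016 ≈ 500.02, ∠ = arctan(4/500) ≈ 0.46°
pole at origin: |s| = 4, ∠ = 90.00° (in denominator)
|T| = 10 / 80403 ≈ 0.00012437
Gain = 20 log₁₀(0.00012437) ≈ -78.11 dB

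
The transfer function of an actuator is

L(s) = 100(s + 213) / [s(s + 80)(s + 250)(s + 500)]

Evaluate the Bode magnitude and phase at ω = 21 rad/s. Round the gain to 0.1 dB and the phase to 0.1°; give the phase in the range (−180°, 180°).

At s = jω = j21:
zero (s+213): 213 + j21 → |·| = √(213²+21²) = √45810 ≈ 214.03, ∠ = arctan(21/213) ≈ 5.63°
pole (s+80): 80 + j21 → |·| = √(80²+21²) = √6841 ≈ 82.71, ∠ = arctan(21/80) ≈ 14.71°
pole (s+250): 250 + j21 → |·| = √(250²+21²) = √62941 ≈ 250.88, ∠ = arctan(21/250) ≈ 4.80°
pole (s+500): 500 + j21 → |·| = √(500²+21²) = √250441 ≈ 500.44, ∠ = arctan(21/500) ≈ 2.41°
pole at origin: |s| = 21, ∠ = 90.00° (in denominator)
|L| = 100 · 214.03 / 2.1807e+08 ≈ 9.8147e-05
Gain = 20 log₁₀(9.8147e-05) ≈ -80.16 dB
∠L = 5.63° − 111.92° = -106.29°

-80.2 dB, -106.3°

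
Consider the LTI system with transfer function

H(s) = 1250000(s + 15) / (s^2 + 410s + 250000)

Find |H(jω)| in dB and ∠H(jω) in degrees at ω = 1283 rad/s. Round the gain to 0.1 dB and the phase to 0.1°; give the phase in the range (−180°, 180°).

At s = jω = j1283:
zero (s+15): 15 + j1283 → |·| = √(15²+1283²) = √1646314 ≈ 1283.1, ∠ = arctan(1283/15) ≈ 89.33°
quadratic: (j1283)² + 410·j1283 + 250000 = -1396089 + j526030 → |·| ≈ 1.4919e+06, ∠ ≈ 159.35°
|H| = 1250000 · 1283.1 / 1.4919e+06 ≈ 1075.1
Gain = 20 log₁₀(1075.1) ≈ 60.63 dB
∠H = 89.33° − 159.35° = -70.02°

60.6 dB, -70.0°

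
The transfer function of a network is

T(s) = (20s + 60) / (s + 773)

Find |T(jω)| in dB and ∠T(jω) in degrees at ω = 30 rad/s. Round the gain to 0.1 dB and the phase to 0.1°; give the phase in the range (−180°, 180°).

-2.2 dB, 82.1°

Substitute s = j30:
Numerator: 20(j30) + 60 = 60 + j600
Denominator: (j30) + 773 = 773 + j30
|N| = √(60² + 600²) ≈ 602.99, ∠N ≈ 84.29°
|D| = √(773² + 30²) ≈ 773.58, ∠D ≈ 2.22°
|T| = 602.99 / 773.58 ≈ 0.77948
Gain = 20 log₁₀(0.77948) ≈ -2.16 dB
∠T = 84.29° − 2.22° = 82.07°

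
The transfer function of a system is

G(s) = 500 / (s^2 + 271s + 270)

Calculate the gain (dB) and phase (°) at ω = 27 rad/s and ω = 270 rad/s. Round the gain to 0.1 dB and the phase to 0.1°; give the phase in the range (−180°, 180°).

Substitute s = j27:
Numerator: 500 = 500 + j0
Denominator: (j27)^2 + 271(j27) + 270 = -459 + j7317
|N| = √(500² + 0²) ≈ 500, ∠N ≈ 0.00°
|D| = √(459² + 7317²) ≈ 7331.4, ∠D ≈ 93.59°
|G| = 500 / 7331.4 ≈ 0.0682
Gain = 20 log₁₀(0.0682) ≈ -23.32 dB
∠G = 0.00° − 93.59° = -93.59°

Substitute s = j270:
Numerator: 500 = 500 + j0
Denominator: (j270)^2 + 271(j270) + 270 = -72630 + j73170
|N| = √(500² + 0²) ≈ 500, ∠N ≈ 0.00°
|D| = √(72630² + 73170²) ≈ 1.031e+05, ∠D ≈ 134.79°
|G| = 500 / 1.031e+05 ≈ 0.0048497
Gain = 20 log₁₀(0.0048497) ≈ -46.29 dB
∠G = 0.00° − 134.79° = -134.79°

ω = 27: -23.3 dB, -93.6°; ω = 270: -46.3 dB, -134.8°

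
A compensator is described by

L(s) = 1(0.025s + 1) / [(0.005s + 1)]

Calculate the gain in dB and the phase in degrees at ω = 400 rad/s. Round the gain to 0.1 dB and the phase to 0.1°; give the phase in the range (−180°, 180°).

At ω = 400 rad/s:
zero (1 + j400·0.025) = 1 + j10 → |·| ≈ 10.05, ∠ ≈ 84.29°
pole (1 + j400·0.005) = 1 + j2 → |·| ≈ 2.2361, ∠ ≈ 63.43°
|L| = 1 · 10.05 / (2.2361) ≈ 4.4944
Gain = 20 log₁₀(4.4944) ≈ 13.05 dB
∠L = (84.29°) − (63.43°) = 20.86°

13.1 dB, 20.9°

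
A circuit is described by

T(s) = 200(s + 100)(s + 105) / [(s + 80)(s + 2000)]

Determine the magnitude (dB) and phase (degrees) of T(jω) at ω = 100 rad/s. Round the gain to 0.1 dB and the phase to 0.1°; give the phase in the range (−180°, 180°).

At s = jω = j100:
zero (s+100): 100 + j100 → |·| = √(100²+100²) = √20000 ≈ 141.42, ∠ = arctan(100/100) ≈ 45.00°
zero (s+105): 105 + j100 → |·| = √(105²+100²) = √21025 ≈ 145, ∠ = arctan(100/105) ≈ 43.60°
pole (s+80): 80 + j100 → |·| = √(80²+100²) = √16400 ≈ 128.06, ∠ = arctan(100/80) ≈ 51.34°
pole (s+2000): 2000 + j100 → |·| = √(2000²+100²) = √4010000 ≈ 2002.5, ∠ = arctan(100/2000) ≈ 2.86°
|T| = 200 · 20506 / 2.5644e+05 ≈ 15.993
Gain = 20 log₁₀(15.993) ≈ 24.08 dB
∠T = 88.60° − 54.20° = 34.40°

24.1 dB, 34.4°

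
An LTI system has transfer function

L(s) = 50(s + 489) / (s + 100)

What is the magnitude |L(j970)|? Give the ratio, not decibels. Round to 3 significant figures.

At s = jω = j970:
zero (s+489): 489 + j970 → |·| = √(489²+970²) = √1180021 ≈ 1086.3, ∠ = arctan(970/489) ≈ 63.25°
pole (s+100): 100 + j970 → |·| = √(100²+970²) = √950900 ≈ 975.14, ∠ = arctan(970/100) ≈ 84.11°
|L| = 50 · 1086.3 / 975.14 ≈ 55.7

55.7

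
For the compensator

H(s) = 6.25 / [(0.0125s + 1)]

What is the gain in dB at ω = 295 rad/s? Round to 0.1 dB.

4.3 dB

At ω = 295 rad/s:
pole (1 + j295·0.0125) = 1 + j3.6875 → |·| ≈ 3.8207, ∠ ≈ 74.83°
|H| = 6.25 · 1 / (3.8207) ≈ 1.6358
Gain = 20 log₁₀(1.6358) ≈ 4.27 dB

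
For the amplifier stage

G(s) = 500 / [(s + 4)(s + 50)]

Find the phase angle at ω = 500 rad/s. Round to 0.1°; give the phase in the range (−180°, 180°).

At s = jω = j500:
pole (s+4): 4 + j500 → |·| = √(4²+500²) = √250016 ≈ 500.02, ∠ = arctan(500/4) ≈ 89.54°
pole (s+50): 50 + j500 → |·| = √(50²+500²) = √252500 ≈ 502.49, ∠ = arctan(500/50) ≈ 84.29°
∠G = 0.00° − 173.83° = -173.83°

-173.8°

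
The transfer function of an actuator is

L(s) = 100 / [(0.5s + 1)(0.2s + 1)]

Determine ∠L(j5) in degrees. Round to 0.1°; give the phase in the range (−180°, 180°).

At ω = 5 rad/s:
pole (1 + j5·0.5) = 1 + j2.5 → |·| ≈ 2.6926, ∠ ≈ 68.20°
pole (1 + j5·0.2) = 1 + j1 → |·| ≈ 1.4142, ∠ ≈ 45.00°
∠L = (0°) − (68.20° + 45.00°) = -113.20°

-113.2°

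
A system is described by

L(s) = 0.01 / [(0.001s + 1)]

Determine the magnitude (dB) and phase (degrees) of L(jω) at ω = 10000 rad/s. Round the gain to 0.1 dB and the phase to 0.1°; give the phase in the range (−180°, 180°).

At ω = 10000 rad/s:
pole (1 + j10000·0.001) = 1 + j10 → |·| ≈ 10.05, ∠ ≈ 84.29°
|L| = 0.01 · 1 / (10.05) ≈ 0.00099502
Gain = 20 log₁₀(0.00099502) ≈ -60.04 dB
∠L = (0°) − (84.29°) = -84.29°

-60.0 dB, -84.3°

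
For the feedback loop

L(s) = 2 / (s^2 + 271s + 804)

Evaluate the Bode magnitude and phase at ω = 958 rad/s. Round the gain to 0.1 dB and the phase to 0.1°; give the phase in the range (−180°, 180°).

Substitute s = j958:
Numerator: 2 = 2 + j0
Denominator: (j958)^2 + 271(j958) + 804 = -916960 + j259618
|N| = √(2² + 0²) ≈ 2, ∠N ≈ 0.00°
|D| = √(916960² + 259618²) ≈ 9.53e+05, ∠D ≈ 164.19°
|L| = 2 / 9.53e+05 ≈ 2.0986e-06
Gain = 20 log₁₀(2.0986e-06) ≈ -113.56 dB
∠L = 0.00° − 164.19° = -164.19°

-113.6 dB, -164.2°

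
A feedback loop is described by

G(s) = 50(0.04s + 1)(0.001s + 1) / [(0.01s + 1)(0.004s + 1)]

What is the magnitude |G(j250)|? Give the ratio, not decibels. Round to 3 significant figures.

At ω = 250 rad/s:
zero (1 + j250·0.04) = 1 + j10 → |·| ≈ 10.05, ∠ ≈ 84.29°
zero (1 + j250·0.001) = 1 + j0.25 → |·| ≈ 1.0308, ∠ ≈ 14.04°
pole (1 + j250·0.01) = 1 + j2.5 → |·| ≈ 2.6926, ∠ ≈ 68.20°
pole (1 + j250·0.004) = 1 + j1 → |·| ≈ 1.4142, ∠ ≈ 45.00°
|G| = 50 · 10.05 · 1.0308 / (2.6926 · 1.4142) ≈ 136.03

136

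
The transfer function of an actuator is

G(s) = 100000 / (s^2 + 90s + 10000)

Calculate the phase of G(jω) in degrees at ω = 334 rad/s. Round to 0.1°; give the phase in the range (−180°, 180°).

-163.5°

At s = jω = j334:
quadratic: (j334)² + 90·j334 + 10000 = -101556 + j30060 → |·| ≈ 1.0591e+05, ∠ ≈ 163.51°
∠G = 0.00° − 163.51° = -163.51°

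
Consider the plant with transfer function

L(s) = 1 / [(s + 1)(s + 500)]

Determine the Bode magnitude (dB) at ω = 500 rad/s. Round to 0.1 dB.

-111.0 dB

At s = jω = j500:
pole (s+1): 1 + j500 → |·| = √(1²+500²) = √250001 ≈ 500, ∠ = arctan(500/1) ≈ 89.89°
pole (s+500): 500 + j500 → |·| = √(500²+500²) = √500000 ≈ 707.11, ∠ = arctan(500/500) ≈ 45.00°
|L| = 1 / 3.5356e+05 ≈ 2.8284e-06
Gain = 20 log₁₀(2.8284e-06) ≈ -110.97 dB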